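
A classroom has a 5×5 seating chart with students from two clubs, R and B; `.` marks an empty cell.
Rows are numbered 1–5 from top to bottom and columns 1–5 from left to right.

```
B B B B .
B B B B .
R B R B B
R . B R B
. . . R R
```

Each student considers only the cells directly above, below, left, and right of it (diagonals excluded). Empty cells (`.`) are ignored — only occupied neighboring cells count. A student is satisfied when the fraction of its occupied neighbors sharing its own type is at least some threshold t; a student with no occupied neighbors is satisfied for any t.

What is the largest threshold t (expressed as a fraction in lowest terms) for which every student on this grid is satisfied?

(1,1)B 2/2
(1,2)B 3/3
(1,3)B 3/3
(1,4)B 2/2
(2,1)B 2/3
(2,2)B 4/4
(2,3)B 3/4
(2,4)B 3/3
(3,1)R 1/3
(3,2)B 1/3
(3,3)R 0/4
(3,4)B 2/4
(3,5)B 2/2
(4,1)R 1/1
(4,3)B 0/2
(4,4)R 1/4
(4,5)B 1/3
(5,4)R 2/2
(5,5)R 1/2
The smallest same-type fraction is 0/4 at (3,3), which reduces to 0/1. Any threshold above that leaves this student unsatisfied.

0/1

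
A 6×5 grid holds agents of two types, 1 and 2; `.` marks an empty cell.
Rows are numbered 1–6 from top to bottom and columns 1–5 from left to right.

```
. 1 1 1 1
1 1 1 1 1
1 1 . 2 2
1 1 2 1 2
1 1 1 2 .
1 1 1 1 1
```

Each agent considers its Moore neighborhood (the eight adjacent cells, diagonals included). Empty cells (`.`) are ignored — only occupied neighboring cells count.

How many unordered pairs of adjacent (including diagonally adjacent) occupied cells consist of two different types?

18

Scan each occupied cell's neighbors to the right and below (and the two forward diagonals) so each pair is counted once.
From row 1: 0 unlike of 14 pairs (running 0/14).
From row 2: 5 unlike of 14 pairs (running 5/28).
From row 3: 3 unlike of 12 pairs (running 8/40).
From row 4: 6 unlike of 15 pairs (running 14/55).
From row 5: 4 unlike of 14 pairs (running 18/69).
From row 6: 0 unlike of 4 pairs (running 18/73).
Total adjacent occupied pairs: 73; unlike-type pairs: 18.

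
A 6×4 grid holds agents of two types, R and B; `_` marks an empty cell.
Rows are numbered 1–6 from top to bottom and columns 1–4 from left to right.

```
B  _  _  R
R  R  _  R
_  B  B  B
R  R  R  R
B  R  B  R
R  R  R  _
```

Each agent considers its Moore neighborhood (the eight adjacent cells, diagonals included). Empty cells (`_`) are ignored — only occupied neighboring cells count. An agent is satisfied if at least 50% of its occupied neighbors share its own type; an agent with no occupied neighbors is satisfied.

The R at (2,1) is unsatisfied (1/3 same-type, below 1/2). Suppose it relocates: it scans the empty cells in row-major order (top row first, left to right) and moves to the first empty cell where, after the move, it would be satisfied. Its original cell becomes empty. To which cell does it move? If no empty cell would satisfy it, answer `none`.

(1,2)

Vacating (2,1). Empty cells in order:
  (1,2): 1/2 same-type → satisfied — stop here.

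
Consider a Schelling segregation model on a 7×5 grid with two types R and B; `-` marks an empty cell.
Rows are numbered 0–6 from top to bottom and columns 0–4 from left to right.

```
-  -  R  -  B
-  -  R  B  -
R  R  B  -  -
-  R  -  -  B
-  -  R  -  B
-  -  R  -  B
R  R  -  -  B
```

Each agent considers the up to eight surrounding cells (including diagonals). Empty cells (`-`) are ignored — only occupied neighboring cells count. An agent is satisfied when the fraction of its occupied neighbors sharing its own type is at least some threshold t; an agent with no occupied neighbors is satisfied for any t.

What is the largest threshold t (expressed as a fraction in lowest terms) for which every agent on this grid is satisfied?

1/4

(0,2)R 1/2
(0,4)B 1/1
(1,2)R 2/4
(1,3)B 2/4
(2,0)R 2/2
(2,1)R 3/4
(2,2)B 1/4
(3,1)R 3/4
(3,4)B 1/1
(4,2)R 2/2
(4,4)B 2/2
(5,2)R 2/2
(5,4)B 2/2
(6,0)R 1/1
(6,1)R 2/2
(6,4)B 1/1
The smallest same-type fraction is 1/4 at (2,2), which reduces to 1/4. Any threshold above that leaves this agent unsatisfied.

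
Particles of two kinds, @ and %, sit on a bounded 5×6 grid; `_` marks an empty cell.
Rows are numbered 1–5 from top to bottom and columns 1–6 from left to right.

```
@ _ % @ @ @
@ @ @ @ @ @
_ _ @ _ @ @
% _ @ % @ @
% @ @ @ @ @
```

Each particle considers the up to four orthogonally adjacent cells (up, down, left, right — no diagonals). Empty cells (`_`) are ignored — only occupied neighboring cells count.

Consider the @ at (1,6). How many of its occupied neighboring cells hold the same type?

2

Occupied neighbors of (1,6): (2,6)=@, (1,5)=@.
Same type (@): 2 of 2.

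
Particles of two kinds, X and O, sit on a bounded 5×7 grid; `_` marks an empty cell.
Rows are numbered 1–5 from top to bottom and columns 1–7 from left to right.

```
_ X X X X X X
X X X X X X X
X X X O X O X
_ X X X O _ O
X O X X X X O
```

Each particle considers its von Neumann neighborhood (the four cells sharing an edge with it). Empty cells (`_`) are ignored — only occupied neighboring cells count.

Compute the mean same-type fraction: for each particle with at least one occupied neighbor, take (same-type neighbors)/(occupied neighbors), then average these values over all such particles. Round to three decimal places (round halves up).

0.682

Row 1: (1,2)X 2/2 · (1,3)X 3/3 · (1,4)X 3/3 · (1,5)X 3/3 · (1,6)X 3/3 · (1,7)X 2/2
Row 2: (2,1)X 2/2 · (2,2)X 4/4 · (2,3)X 4/4 · (2,4)X 3/4 · (2,5)X 4/4 · (2,6)X 3/4 · (2,7)X 3/3
Row 3: (3,1)X 2/2 · (3,2)X 4/4 · (3,3)X 3/4 · (3,4)O 0/4 · (3,5)X 1/4 · (3,6)O 0/3 · (3,7)X 1/3
Row 4: (4,2)X 2/3 · (4,3)X 4/4 · (4,4)X 2/4 · (4,5)O 0/3 · (4,7)O 1/2
Row 5: (5,1)X 0/1 · (5,2)O 0/3 · (5,3)X 2/3 · (5,4)X 3/3 · (5,5)X 2/3 · (5,6)X 1/2 · (5,7)O 1/2
Sum over 32 particles: 2/2 + 3/3 + 3/3 + 3/3 + 3/3 + 2/2 + 2/2 + 4/4 + 4/4 + 3/4 + 4/4 + 3/4 + 3/3 + 2/2 + 4/4 + 3/4 + 0/4 + 1/4 + 0/3 + 1/3 + 2/3 + 4/4 + 2/4 + 0/3 + 1/2 + 0/1 + 0/3 + 2/3 + 3/3 + 2/3 + 1/2 + 1/2 = 131/6; mean = 131/6 ÷ 32 = 131/192 = 0.682291… → 0.682.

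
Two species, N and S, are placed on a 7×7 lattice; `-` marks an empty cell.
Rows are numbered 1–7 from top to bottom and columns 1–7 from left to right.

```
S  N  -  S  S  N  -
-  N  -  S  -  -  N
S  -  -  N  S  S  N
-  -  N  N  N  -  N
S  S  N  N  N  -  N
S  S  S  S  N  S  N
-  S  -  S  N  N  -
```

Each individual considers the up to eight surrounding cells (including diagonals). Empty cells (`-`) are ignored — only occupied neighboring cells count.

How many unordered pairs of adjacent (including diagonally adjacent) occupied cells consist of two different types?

Scan each occupied cell's neighbors to the right and below (and the two forward diagonals) so each pair is counted once.
From row 1: 3 unlike of 8 pairs (running 3/8).
From row 2: 3 unlike of 5 pairs (running 6/13).
From row 3: 6 unlike of 11 pairs (running 12/24).
From row 4: 1 unlike of 11 pairs (running 13/35).
From row 5: 9 unlike of 20 pairs (running 22/55).
From row 6: 7 unlike of 18 pairs (running 29/73).
From row 7: 1 unlike of 2 pairs (running 30/75).
Total adjacent occupied pairs: 75; unlike-type pairs: 30.

30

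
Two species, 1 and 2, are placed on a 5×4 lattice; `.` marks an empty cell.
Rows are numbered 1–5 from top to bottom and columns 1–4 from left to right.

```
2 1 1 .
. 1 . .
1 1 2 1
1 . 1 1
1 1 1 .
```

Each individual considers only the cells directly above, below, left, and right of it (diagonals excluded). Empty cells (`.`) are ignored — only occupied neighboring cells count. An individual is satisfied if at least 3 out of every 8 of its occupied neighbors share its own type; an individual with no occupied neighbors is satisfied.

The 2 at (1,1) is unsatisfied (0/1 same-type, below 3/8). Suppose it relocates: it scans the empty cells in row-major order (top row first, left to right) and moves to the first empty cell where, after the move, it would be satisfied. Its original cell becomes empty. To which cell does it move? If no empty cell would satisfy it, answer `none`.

Vacating (1,1). Empty cells in order:
  (1,4): 0/1 same-type → still unsatisfied.
  (2,1): 0/2 same-type → still unsatisfied.
  (2,3): 1/3 same-type → still unsatisfied.
  (2,4): 0/1 same-type → still unsatisfied.
  (4,2): 0/4 same-type → still unsatisfied.
  (5,4): 0/2 same-type → still unsatisfied.

none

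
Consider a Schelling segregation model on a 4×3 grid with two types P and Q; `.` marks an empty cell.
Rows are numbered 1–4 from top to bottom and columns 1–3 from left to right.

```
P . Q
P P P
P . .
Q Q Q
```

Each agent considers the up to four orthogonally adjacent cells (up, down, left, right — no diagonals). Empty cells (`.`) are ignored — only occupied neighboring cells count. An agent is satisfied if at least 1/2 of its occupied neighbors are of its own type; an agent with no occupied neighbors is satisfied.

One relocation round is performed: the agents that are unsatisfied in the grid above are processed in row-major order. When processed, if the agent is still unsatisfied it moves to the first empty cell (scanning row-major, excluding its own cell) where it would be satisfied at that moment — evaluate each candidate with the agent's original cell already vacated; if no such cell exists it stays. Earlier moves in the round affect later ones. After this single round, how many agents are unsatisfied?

Initially unsatisfied (in order): (1,3).
  (1,3) → (3,3).
Resulting grid:
P . .
P P P
P . Q
Q Q Q
All satisfied now.

0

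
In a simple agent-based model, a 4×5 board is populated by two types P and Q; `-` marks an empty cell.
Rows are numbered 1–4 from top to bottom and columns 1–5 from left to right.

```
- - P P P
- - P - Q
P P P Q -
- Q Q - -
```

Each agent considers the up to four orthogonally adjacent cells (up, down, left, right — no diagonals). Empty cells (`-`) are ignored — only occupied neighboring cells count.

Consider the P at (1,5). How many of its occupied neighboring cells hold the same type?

1

Occupied neighbors of (1,5): (2,5)=Q, (1,4)=P.
Same type (P): 1 of 2.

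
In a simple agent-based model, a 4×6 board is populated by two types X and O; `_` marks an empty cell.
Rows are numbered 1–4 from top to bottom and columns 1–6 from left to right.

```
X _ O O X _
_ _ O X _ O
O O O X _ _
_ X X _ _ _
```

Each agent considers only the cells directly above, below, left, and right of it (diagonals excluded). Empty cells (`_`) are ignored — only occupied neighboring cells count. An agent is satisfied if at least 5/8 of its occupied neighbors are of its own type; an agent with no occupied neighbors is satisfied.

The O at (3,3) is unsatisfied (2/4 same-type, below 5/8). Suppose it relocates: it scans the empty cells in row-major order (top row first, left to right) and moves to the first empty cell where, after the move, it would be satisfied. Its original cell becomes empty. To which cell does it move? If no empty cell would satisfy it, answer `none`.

(2,2)

Vacating (3,3). Empty cells in order:
  (1,2): 1/2 same-type → still unsatisfied.
  (1,6): 1/2 same-type → still unsatisfied.
  (2,1): 1/2 same-type → still unsatisfied.
  (2,2): 2/2 same-type → satisfied — stop here.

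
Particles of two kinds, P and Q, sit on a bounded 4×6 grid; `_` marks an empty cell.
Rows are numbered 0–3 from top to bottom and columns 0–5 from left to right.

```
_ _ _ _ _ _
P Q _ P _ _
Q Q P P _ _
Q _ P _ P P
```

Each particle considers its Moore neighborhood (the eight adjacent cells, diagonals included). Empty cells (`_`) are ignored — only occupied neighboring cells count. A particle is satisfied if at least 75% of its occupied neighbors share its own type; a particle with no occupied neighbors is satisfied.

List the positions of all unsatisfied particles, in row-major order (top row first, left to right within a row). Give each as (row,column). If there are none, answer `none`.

(1,0), (1,1), (2,1), (2,2), (3,2)

Row 1: (1,0)P 0/3 unhappy · (1,1)Q 2/4 unhappy · (1,3)P 2/2 ok
Row 2: (2,0)Q 3/4 ok · (2,1)Q 3/6 unhappy · (2,2)P 3/5 unhappy · (2,3)P 4/4 ok
Row 3: (3,0)Q 2/2 ok · (3,2)P 2/3 unhappy · (3,4)P 2/2 ok · (3,5)P 1/1 ok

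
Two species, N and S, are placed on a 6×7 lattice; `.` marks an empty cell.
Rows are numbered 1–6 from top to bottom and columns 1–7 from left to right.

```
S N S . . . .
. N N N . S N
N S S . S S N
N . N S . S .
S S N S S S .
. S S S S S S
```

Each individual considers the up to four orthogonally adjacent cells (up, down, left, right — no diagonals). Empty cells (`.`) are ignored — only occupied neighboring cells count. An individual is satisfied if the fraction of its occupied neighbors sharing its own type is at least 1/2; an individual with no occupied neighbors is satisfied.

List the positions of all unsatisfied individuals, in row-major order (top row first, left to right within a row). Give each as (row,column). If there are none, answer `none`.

(1,1)S 0/1 not
(1,2)N 1/3 not
(1,3)S 0/2 not
(2,2)N 2/3 satisfied
(2,3)N 2/4 satisfied
(2,4)N 1/1 satisfied
(2,6)S 1/2 satisfied
(2,7)N 1/2 satisfied
(3,1)N 1/2 satisfied
(3,2)S 1/3 not
(3,3)S 1/3 not
(3,5)S 1/1 satisfied
(3,6)S 3/4 satisfied
(3,7)N 1/2 satisfied
(4,1)N 1/2 satisfied
(4,3)N 1/3 not
(4,4)S 1/2 satisfied
(4,6)S 2/2 satisfied
(5,1)S 1/2 satisfied
(5,2)S 2/3 satisfied
(5,3)N 1/4 not
(5,4)S 3/4 satisfied
(5,5)S 3/3 satisfied
(5,6)S 3/3 satisfied
(6,2)S 2/2 satisfied
(6,3)S 2/3 satisfied
(6,4)S 3/3 satisfied
(6,5)S 3/3 satisfied
(6,6)S 3/3 satisfied
(6,7)S 1/1 satisfied

(1,1), (1,2), (1,3), (3,2), (3,3), (4,3), (5,3)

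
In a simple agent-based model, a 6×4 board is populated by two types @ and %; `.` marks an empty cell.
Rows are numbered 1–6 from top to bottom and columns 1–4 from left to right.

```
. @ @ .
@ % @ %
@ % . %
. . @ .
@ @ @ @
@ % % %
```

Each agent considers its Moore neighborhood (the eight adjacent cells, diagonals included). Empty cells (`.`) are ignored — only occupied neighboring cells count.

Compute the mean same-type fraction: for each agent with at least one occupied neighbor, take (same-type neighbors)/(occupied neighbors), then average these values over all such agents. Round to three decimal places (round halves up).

(1,2)@ 3/4
(1,3)@ 2/4
(2,1)@ 2/4
(2,2)% 1/6
(2,3)@ 2/6
(2,4)% 1/3
(3,1)@ 1/3
(3,2)% 1/5
(3,4)% 1/3
(4,3)@ 3/5
(5,1)@ 2/3
(5,2)@ 4/6
(5,3)@ 3/6
(5,4)@ 2/4
(6,1)@ 2/3
(6,2)% 1/5
(6,3)% 2/5
(6,4)% 1/3
Sum over 18 agents: 3/4 + 2/4 + 2/4 + 1/6 + 2/6 + 1/3 + 1/3 + 1/5 + 1/3 + 3/5 + 2/3 + 4/6 + 3/6 + 2/4 + 2/3 + 1/5 + 2/5 + 1/3 = 479/60; mean = 479/60 ÷ 18 = 479/1080 = 0.443518… → 0.444.

0.444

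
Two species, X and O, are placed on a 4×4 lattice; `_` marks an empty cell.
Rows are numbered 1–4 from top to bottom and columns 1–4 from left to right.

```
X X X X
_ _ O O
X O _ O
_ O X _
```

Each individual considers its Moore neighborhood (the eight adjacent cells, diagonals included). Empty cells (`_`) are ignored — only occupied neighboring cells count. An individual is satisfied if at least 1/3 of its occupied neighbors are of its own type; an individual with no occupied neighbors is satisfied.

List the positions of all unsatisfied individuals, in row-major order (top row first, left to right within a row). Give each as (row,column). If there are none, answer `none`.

(3,1), (4,3)

Row 1: (1,1)X 1/1 ok · (1,2)X 2/3 ok · (1,3)X 2/4 ok · (1,4)X 1/3 ok
Row 2: (2,3)O 3/6 ok · (2,4)O 2/4 ok
Row 3: (3,1)X 0/2 unhappy · (3,2)O 2/4 ok · (3,4)O 2/3 ok
Row 4: (4,2)O 1/3 ok · (4,3)X 0/3 unhappy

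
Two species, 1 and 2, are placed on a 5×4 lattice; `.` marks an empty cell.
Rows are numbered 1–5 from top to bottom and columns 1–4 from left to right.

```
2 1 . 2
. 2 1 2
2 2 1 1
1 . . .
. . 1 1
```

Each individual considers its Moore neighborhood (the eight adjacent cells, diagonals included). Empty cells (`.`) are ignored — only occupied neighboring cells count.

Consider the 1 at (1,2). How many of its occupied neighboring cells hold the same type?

1

Occupied neighbors of (1,2): (1,1)=2, (2,2)=2, (2,3)=1.
Same type (1): 1 of 3.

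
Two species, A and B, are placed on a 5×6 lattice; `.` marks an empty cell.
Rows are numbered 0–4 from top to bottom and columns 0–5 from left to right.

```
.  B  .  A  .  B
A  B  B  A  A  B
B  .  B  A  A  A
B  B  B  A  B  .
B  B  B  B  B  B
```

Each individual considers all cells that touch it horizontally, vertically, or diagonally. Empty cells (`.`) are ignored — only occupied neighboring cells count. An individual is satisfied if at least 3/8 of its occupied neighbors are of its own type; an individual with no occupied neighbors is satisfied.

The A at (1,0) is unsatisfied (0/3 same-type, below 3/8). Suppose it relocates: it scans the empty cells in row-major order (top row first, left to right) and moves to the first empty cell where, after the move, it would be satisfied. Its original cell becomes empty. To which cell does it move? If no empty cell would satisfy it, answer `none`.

Vacating (1,0). Empty cells in order:
  (0,0): 0/2 same-type → still unsatisfied.
  (0,2): 2/5 same-type → satisfied — stop here.

(0,2)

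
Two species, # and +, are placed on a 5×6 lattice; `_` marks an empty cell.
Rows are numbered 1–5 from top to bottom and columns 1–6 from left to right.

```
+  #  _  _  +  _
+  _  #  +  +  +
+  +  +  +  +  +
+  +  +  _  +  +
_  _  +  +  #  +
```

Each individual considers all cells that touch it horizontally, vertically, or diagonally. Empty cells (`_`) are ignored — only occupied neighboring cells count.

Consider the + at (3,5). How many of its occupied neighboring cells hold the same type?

Occupied neighbors of (3,5): (2,4)=+, (2,5)=+, (2,6)=+, (3,4)=+, (3,6)=+, (4,5)=+, (4,6)=+.
Same type (+): 7 of 7.

7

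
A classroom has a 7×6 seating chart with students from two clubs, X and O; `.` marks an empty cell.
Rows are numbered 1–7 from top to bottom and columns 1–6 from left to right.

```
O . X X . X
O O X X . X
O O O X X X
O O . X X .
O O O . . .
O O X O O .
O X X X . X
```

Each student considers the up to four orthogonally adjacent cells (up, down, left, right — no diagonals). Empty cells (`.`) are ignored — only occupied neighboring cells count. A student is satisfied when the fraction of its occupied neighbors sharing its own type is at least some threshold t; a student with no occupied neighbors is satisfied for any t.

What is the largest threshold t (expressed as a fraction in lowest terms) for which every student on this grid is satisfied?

Row 1: (1,1)O 1/1 · (1,3)X 2/2 · (1,4)X 2/2 · (1,6)X 1/1
Row 2: (2,1)O 3/3 · (2,2)O 2/3 · (2,3)X 2/4 · (2,4)X 3/3 · (2,6)X 2/2
Row 3: (3,1)O 3/3 · (3,2)O 4/4 · (3,3)O 1/3 · (3,4)X 3/4 · (3,5)X 3/3 · (3,6)X 2/2
Row 4: (4,1)O 3/3 · (4,2)O 3/3 · (4,4)X 2/2 · (4,5)X 2/2
Row 5: (5,1)O 3/3 · (5,2)O 4/4 · (5,3)O 1/2
Row 6: (6,1)O 3/3 · (6,2)O 2/4 · (6,3)X 1/4 · (6,4)O 1/3 · (6,5)O 1/1
Row 7: (7,1)O 1/2 · (7,2)X 1/3 · (7,3)X 3/3 · (7,4)X 1/2 · (7,6)X — no occupied neighbors
The smallest same-type fraction is 1/4 at (6,3), which reduces to 1/4. Any threshold above that leaves this student unsatisfied.

1/4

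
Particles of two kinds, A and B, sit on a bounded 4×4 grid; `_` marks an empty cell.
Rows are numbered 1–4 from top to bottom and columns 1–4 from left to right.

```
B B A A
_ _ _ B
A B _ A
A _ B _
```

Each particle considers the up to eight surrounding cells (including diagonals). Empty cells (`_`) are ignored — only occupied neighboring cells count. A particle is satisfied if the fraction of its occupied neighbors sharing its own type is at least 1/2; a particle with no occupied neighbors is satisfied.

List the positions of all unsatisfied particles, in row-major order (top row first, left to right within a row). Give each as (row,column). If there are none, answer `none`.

(1,3), (2,4), (3,2), (3,4)

(1,1)B 1/1 ok
(1,2)B 1/2 ok
(1,3)A 1/3 unhappy
(1,4)A 1/2 ok
(2,4)B 0/3 unhappy
(3,1)A 1/2 ok
(3,2)B 1/3 unhappy
(3,4)A 0/2 unhappy
(4,1)A 1/2 ok
(4,3)B 1/2 ok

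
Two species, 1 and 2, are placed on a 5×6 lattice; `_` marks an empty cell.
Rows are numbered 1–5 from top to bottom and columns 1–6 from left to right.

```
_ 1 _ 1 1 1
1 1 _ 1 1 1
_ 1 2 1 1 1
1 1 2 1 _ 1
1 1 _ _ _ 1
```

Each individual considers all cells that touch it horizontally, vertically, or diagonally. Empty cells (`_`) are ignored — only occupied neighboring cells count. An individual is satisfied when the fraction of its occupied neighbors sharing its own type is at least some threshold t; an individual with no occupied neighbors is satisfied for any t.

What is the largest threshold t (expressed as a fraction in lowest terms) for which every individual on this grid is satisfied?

1/7

Row 1: (1,2)1 2/2 · (1,4)1 3/3 · (1,5)1 5/5 · (1,6)1 3/3
Row 2: (2,1)1 3/3 · (2,2)1 3/4 · (2,4)1 5/6 · (2,5)1 8/8 · (2,6)1 5/5
Row 3: (3,2)1 4/6 · (3,3)2 1/7 · (3,4)1 4/6 · (3,5)1 7/7 · (3,6)1 4/4
Row 4: (4,1)1 4/4 · (4,2)1 4/6 · (4,3)2 1/6 · (4,4)1 2/4 · (4,6)1 3/3
Row 5: (5,1)1 3/3 · (5,2)1 3/4 · (5,6)1 1/1
The smallest same-type fraction is 1/7 at (3,3), which reduces to 1/7. Any threshold above that leaves this individual unsatisfied.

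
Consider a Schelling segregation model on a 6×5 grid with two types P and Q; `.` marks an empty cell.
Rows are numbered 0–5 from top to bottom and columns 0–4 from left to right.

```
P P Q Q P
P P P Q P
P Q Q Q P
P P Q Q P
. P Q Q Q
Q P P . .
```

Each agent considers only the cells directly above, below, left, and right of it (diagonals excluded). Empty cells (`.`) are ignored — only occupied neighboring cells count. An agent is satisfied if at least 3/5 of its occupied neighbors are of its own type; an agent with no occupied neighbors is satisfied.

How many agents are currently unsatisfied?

11

(0,0)P 2/2 ok
(0,1)P 2/3 ok
(0,2)Q 1/3 unhappy
(0,3)Q 2/3 ok
(0,4)P 1/2 unhappy
(1,0)P 3/3 ok
(1,1)P 3/4 ok
(1,2)P 1/4 unhappy
(1,3)Q 2/4 unhappy
(1,4)P 2/3 ok
(2,0)P 2/3 ok
(2,1)Q 1/4 unhappy
(2,2)Q 3/4 ok
(2,3)Q 3/4 ok
(2,4)P 2/3 ok
(3,0)P 2/2 ok
(3,1)P 2/4 unhappy
(3,2)Q 3/4 ok
(3,3)Q 3/4 ok
(3,4)P 1/3 unhappy
(4,1)P 2/3 ok
(4,2)Q 2/4 unhappy
(4,3)Q 3/3 ok
(4,4)Q 1/2 unhappy
(5,0)Q 0/1 unhappy
(5,1)P 2/3 ok
(5,2)P 1/2 unhappy
Unsatisfied: (0,2), (0,4), (1,2), (1,3), (2,1), (3,1), (3,4), (4,2), (4,4), (5,0), (5,2) — 11 in total.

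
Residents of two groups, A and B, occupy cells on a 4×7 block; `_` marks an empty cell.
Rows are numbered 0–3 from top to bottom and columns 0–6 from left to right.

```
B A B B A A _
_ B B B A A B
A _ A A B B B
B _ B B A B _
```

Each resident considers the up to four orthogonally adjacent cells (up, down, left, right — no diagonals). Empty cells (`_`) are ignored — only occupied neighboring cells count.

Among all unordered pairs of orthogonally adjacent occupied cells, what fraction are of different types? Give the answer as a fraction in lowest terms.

17/32

Scan each occupied cell's neighbors to the right and below so each pair is counted once.
From row 0: 4 unlike of 10 pairs (running 4/10).
From row 1: 6 unlike of 10 pairs (running 10/20).
From row 2: 5 unlike of 9 pairs (running 15/29).
From row 3: 2 unlike of 3 pairs (running 17/32).
Total adjacent occupied pairs: 32; unlike-type pairs: 17.
17/32 is already in lowest terms.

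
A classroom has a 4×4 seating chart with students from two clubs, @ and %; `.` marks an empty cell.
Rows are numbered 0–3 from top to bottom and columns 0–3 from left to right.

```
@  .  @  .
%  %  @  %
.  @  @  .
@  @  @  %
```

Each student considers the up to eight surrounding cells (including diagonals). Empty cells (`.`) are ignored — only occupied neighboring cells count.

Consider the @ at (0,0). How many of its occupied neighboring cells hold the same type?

0

Occupied neighbors of (0,0): (1,0)=%, (1,1)=%.
Same type (@): 0 of 2.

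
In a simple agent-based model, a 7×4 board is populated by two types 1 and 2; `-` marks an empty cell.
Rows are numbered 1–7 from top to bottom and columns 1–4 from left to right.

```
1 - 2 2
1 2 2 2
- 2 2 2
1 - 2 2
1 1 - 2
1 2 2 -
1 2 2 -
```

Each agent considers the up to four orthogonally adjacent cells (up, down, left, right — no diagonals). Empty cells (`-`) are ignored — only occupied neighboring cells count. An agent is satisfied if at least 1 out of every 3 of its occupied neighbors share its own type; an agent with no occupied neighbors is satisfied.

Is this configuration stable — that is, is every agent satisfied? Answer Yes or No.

Row 1: (1,1)1 1/1 ✓ · (1,3)2 2/2 ✓ · (1,4)2 2/2 ✓
Row 2: (2,1)1 1/2 ✓ · (2,2)2 2/3 ✓ · (2,3)2 4/4 ✓ · (2,4)2 3/3 ✓
Row 3: (3,2)2 2/2 ✓ · (3,3)2 4/4 ✓ · (3,4)2 3/3 ✓
Row 4: (4,1)1 1/1 ✓ · (4,3)2 2/2 ✓ · (4,4)2 3/3 ✓
Row 5: (5,1)1 3/3 ✓ · (5,2)1 1/2 ✓ · (5,4)2 1/1 ✓
Row 6: (6,1)1 2/3 ✓ · (6,2)2 2/4 ✓ · (6,3)2 2/2 ✓
Row 7: (7,1)1 1/2 ✓ · (7,2)2 2/3 ✓ · (7,3)2 2/2 ✓
All meet the threshold, so the configuration is stable.

Yes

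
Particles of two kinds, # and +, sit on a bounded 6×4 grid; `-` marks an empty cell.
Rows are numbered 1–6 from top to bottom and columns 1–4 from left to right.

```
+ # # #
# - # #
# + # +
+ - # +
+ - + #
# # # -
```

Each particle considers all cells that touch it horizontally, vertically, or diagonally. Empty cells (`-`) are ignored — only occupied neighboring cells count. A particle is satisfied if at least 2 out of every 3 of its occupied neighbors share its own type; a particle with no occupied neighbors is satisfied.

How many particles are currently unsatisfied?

Row 1: (1,1)+ 0/2 unhappy · (1,2)# 3/4 ok · (1,3)# 4/4 ok · (1,4)# 3/3 ok
Row 2: (2,1)# 2/4 unhappy · (2,3)# 5/7 ok · (2,4)# 4/5 ok
Row 3: (3,1)# 1/3 unhappy · (3,2)+ 1/6 unhappy · (3,3)# 3/6 unhappy · (3,4)+ 1/5 unhappy
Row 4: (4,1)+ 2/3 ok · (4,3)# 2/6 unhappy · (4,4)+ 2/5 unhappy
Row 5: (5,1)+ 1/3 unhappy · (5,3)+ 1/5 unhappy · (5,4)# 2/4 unhappy
Row 6: (6,1)# 1/2 unhappy · (6,2)# 2/4 unhappy · (6,3)# 2/3 ok
Unsatisfied: (1,1), (2,1), (3,1), (3,2), (3,3), (3,4), (4,3), (4,4), (5,1), (5,3), (5,4), (6,1), (6,2) — 13 in total.

13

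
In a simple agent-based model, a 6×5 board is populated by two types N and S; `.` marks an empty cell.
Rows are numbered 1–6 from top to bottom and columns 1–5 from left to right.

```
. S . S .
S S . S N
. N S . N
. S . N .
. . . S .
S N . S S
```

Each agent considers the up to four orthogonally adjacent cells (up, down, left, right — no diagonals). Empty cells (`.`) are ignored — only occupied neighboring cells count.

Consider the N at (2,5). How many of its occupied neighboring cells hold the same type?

Occupied neighbors of (2,5): (3,5)=N, (2,4)=S.
Same type (N): 1 of 2.

1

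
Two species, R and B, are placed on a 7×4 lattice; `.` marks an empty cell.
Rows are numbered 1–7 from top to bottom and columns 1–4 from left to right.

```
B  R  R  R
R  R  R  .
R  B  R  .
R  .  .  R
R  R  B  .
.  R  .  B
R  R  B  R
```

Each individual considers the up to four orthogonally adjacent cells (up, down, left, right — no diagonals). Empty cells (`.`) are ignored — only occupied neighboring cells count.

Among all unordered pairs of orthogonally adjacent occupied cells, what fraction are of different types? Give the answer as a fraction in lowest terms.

Scan each occupied cell's neighbors to the right and below so each pair is counted once.
From row 1: 2 unlike of 6 pairs (running 2/6).
From row 2: 1 unlike of 5 pairs (running 3/11).
From row 3: 2 unlike of 3 pairs (running 5/14).
From row 4: 0 unlike of 1 pairs (running 5/15).
From row 5: 1 unlike of 3 pairs (running 6/18).
From row 6: 1 unlike of 2 pairs (running 7/20).
From row 7: 2 unlike of 3 pairs (running 9/23).
Total adjacent occupied pairs: 23; unlike-type pairs: 9.
9/23 is already in lowest terms.

9/23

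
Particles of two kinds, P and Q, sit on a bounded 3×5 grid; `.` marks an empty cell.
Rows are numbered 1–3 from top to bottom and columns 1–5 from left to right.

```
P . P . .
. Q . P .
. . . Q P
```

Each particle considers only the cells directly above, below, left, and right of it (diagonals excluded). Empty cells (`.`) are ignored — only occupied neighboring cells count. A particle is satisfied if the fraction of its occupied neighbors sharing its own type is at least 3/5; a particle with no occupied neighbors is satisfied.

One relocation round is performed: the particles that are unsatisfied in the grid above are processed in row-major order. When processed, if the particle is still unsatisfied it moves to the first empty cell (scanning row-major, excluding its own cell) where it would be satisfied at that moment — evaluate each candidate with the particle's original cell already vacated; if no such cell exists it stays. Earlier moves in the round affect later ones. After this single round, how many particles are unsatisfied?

Initially unsatisfied (in order): (2,4), (3,4), (3,5).
  (2,4) → (1,2).
  (3,4) → (1,5).
  (3,5): now satisfied by earlier moves; stays.
Resulting grid:
P P P . Q
. Q . . .
. . . . P
Unsatisfied now: (2,2).

1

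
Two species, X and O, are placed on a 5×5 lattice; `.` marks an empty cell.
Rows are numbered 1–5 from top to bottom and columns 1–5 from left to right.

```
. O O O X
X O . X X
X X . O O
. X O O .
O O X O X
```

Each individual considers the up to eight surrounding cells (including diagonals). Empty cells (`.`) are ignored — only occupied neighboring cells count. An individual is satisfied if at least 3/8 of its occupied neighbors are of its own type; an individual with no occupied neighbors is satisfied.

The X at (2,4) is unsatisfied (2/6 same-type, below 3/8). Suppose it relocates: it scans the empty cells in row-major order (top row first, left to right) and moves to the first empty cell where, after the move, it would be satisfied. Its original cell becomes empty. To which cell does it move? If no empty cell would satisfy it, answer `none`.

(4,1)

Vacating (2,4). Empty cells in order:
  (1,1): 1/3 same-type → still unsatisfied.
  (2,3): 1/6 same-type → still unsatisfied.
  (3,3): 2/6 same-type → still unsatisfied.
  (4,1): 3/5 same-type → satisfied — stop here.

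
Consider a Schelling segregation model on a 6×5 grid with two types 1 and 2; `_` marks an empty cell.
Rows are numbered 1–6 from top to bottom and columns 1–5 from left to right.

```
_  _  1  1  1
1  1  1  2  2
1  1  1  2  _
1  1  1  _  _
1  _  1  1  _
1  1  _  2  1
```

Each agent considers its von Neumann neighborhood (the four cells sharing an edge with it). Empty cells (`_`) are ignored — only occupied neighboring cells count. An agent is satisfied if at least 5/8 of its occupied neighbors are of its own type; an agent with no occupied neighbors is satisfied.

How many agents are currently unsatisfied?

Row 1: (1,3)1 2/2 satisfied · (1,4)1 2/3 satisfied · (1,5)1 1/2 not
Row 2: (2,1)1 2/2 satisfied · (2,2)1 3/3 satisfied · (2,3)1 3/4 satisfied · (2,4)2 2/4 not · (2,5)2 1/2 not
Row 3: (3,1)1 3/3 satisfied · (3,2)1 4/4 satisfied · (3,3)1 3/4 satisfied · (3,4)2 1/2 not
Row 4: (4,1)1 3/3 satisfied · (4,2)1 3/3 satisfied · (4,3)1 3/3 satisfied
Row 5: (5,1)1 2/2 satisfied · (5,3)1 2/2 satisfied · (5,4)1 1/2 not
Row 6: (6,1)1 2/2 satisfied · (6,2)1 1/1 satisfied · (6,4)2 0/2 not · (6,5)1 0/1 not
Unsatisfied: (1,5), (2,4), (2,5), (3,4), (5,4), (6,4), (6,5) — 7 in total.

7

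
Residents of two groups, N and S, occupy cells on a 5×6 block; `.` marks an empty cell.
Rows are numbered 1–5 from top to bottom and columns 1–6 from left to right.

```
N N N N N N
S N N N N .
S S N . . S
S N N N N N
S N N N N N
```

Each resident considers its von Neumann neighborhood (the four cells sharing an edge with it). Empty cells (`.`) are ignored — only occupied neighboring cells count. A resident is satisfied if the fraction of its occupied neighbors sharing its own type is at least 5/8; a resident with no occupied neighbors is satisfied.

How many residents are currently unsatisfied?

Row 1: (1,1)N 1/2 unhappy · (1,2)N 3/3 ok · (1,3)N 3/3 ok · (1,4)N 3/3 ok · (1,5)N 3/3 ok · (1,6)N 1/1 ok
Row 2: (2,1)S 1/3 unhappy · (2,2)N 2/4 unhappy · (2,3)N 4/4 ok · (2,4)N 3/3 ok · (2,5)N 2/2 ok
Row 3: (3,1)S 3/3 ok · (3,2)S 1/4 unhappy · (3,3)N 2/3 ok · (3,6)S 0/1 unhappy
Row 4: (4,1)S 2/3 ok · (4,2)N 2/4 unhappy · (4,3)N 4/4 ok · (4,4)N 3/3 ok · (4,5)N 3/3 ok · (4,6)N 2/3 ok
Row 5: (5,1)S 1/2 unhappy · (5,2)N 2/3 ok · (5,3)N 3/3 ok · (5,4)N 3/3 ok · (5,5)N 3/3 ok · (5,6)N 2/2 ok
Unsatisfied: (1,1), (2,1), (2,2), (3,2), (3,6), (4,2), (5,1) — 7 in total.

7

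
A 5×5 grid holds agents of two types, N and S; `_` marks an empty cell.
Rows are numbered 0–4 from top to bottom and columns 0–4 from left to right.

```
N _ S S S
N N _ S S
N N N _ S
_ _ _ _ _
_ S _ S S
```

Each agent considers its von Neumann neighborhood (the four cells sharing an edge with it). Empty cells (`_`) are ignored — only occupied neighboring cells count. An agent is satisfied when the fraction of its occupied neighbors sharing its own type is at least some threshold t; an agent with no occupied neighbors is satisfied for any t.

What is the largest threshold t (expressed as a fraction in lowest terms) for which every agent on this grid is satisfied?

1/1

Row 0: (0,0)N 1/1 · (0,2)S 1/1 · (0,3)S 3/3 · (0,4)S 2/2
Row 1: (1,0)N 3/3 · (1,1)N 2/2 · (1,3)S 2/2 · (1,4)S 3/3
Row 2: (2,0)N 2/2 · (2,1)N 3/3 · (2,2)N 1/1 · (2,4)S 1/1
Row 4: (4,1)S — no occupied neighbors · (4,3)S 1/1 · (4,4)S 1/1
The smallest same-type fraction is 1/1 at (0,0), which reduces to 1/1. Any threshold above that leaves this agent unsatisfied.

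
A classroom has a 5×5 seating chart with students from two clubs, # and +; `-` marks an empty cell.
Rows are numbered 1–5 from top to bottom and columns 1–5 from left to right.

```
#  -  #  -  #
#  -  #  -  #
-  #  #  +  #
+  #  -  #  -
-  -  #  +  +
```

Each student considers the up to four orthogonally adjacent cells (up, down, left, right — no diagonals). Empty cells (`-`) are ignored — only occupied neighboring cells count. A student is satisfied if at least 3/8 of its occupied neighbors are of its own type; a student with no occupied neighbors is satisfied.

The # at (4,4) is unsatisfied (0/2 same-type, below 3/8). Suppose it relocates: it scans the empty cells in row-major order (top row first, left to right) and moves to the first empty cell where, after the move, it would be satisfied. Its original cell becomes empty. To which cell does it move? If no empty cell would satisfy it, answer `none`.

Vacating (4,4). Empty cells in order:
  (1,2): 2/2 same-type → satisfied — stop here.

(1,2)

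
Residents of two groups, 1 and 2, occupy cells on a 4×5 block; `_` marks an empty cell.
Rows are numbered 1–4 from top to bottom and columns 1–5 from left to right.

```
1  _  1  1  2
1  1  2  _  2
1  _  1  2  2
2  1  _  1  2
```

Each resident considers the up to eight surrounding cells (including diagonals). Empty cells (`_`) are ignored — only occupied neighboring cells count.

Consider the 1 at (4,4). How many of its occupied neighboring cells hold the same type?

1

Occupied neighbors of (4,4): (3,3)=1, (3,4)=2, (3,5)=2, (4,5)=2.
Same type (1): 1 of 4.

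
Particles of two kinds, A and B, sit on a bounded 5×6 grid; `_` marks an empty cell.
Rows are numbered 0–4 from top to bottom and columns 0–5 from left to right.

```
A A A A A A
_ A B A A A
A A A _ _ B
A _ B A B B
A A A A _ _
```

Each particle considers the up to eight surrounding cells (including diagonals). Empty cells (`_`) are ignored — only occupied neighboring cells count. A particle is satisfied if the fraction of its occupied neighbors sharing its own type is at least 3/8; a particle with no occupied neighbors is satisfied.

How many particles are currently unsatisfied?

2

(0,0)A 2/2 ✓
(0,1)A 3/4 ✓
(0,2)A 4/5 ✓
(0,3)A 4/5 ✓
(0,4)A 5/5 ✓
(0,5)A 3/3 ✓
(1,1)A 6/7 ✓
(1,2)B 0/7 ✗
(1,3)A 5/6 ✓
(1,4)A 5/6 ✓
(1,5)A 3/4 ✓
(2,0)A 3/3 ✓
(2,1)A 4/6 ✓
(2,2)A 4/6 ✓
(2,5)B 2/4 ✓
(3,0)A 4/4 ✓
(3,2)B 0/6 ✗
(3,3)A 3/5 ✓
(3,4)B 2/4 ✓
(3,5)B 2/2 ✓
(4,0)A 2/2 ✓
(4,1)A 3/4 ✓
(4,2)A 3/4 ✓
(4,3)A 2/4 ✓
Unsatisfied: (1,2), (3,2) — 2 in total.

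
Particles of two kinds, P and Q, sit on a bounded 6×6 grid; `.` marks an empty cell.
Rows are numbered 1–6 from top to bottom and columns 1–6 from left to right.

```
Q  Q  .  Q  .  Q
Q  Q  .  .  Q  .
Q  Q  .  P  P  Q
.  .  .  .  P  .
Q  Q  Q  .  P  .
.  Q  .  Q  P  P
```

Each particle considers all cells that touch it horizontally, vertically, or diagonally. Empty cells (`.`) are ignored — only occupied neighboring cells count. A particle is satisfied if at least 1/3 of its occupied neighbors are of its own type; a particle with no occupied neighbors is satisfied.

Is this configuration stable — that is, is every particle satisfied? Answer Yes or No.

Yes

(1,1)Q 3/3 ✓
(1,2)Q 3/3 ✓
(1,4)Q 1/1 ✓
(1,6)Q 1/1 ✓
(2,1)Q 5/5 ✓
(2,2)Q 5/5 ✓
(2,5)Q 3/5 ✓
(3,1)Q 3/3 ✓
(3,2)Q 3/3 ✓
(3,4)P 2/3 ✓
(3,5)P 2/4 ✓
(3,6)Q 1/3 ✓
(4,5)P 3/4 ✓
(5,1)Q 2/2 ✓
(5,2)Q 3/3 ✓
(5,3)Q 3/3 ✓
(5,5)P 3/4 ✓
(6,2)Q 3/3 ✓
(6,4)Q 1/3 ✓
(6,5)P 2/3 ✓
(6,6)P 2/2 ✓
All meet the threshold, so the configuration is stable.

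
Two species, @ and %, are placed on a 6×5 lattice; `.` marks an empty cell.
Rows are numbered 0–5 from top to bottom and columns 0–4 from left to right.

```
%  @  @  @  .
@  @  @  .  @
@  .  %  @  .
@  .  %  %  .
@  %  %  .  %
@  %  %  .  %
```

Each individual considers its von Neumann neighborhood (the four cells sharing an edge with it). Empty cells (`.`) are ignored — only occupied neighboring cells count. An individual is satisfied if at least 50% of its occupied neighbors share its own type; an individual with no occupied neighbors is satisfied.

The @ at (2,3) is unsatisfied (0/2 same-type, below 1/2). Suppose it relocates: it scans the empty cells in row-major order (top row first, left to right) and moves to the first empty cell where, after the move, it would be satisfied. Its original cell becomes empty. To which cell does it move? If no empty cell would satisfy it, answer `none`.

Vacating (2,3). Empty cells in order:
  (0,4): 2/2 same-type → satisfied — stop here.

(0,4)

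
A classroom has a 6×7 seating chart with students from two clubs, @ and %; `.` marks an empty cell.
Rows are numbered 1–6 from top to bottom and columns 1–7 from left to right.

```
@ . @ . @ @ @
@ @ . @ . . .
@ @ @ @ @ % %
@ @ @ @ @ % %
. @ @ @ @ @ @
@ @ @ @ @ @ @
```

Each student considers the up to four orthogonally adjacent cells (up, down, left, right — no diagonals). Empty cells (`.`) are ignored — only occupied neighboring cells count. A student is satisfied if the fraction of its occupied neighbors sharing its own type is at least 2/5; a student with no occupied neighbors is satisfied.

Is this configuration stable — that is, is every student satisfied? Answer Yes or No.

Yes

(1,1)@ 1/1 ok
(1,3)@ 0/0 ok
(1,5)@ 1/1 ok
(1,6)@ 2/2 ok
(1,7)@ 1/1 ok
(2,1)@ 3/3 ok
(2,2)@ 2/2 ok
(2,4)@ 1/1 ok
(3,1)@ 3/3 ok
(3,2)@ 4/4 ok
(3,3)@ 3/3 ok
(3,4)@ 4/4 ok
(3,5)@ 2/3 ok
(3,6)% 2/3 ok
(3,7)% 2/2 ok
(4,1)@ 2/2 ok
(4,2)@ 4/4 ok
(4,3)@ 4/4 ok
(4,4)@ 4/4 ok
(4,5)@ 3/4 ok
(4,6)% 2/4 ok
(4,7)% 2/3 ok
(5,2)@ 3/3 ok
(5,3)@ 4/4 ok
(5,4)@ 4/4 ok
(5,5)@ 4/4 ok
(5,6)@ 3/4 ok
(5,7)@ 2/3 ok
(6,1)@ 1/1 ok
(6,2)@ 3/3 ok
(6,3)@ 3/3 ok
(6,4)@ 3/3 ok
(6,5)@ 3/3 ok
(6,6)@ 3/3 ok
(6,7)@ 2/2 ok
All meet the threshold, so the configuration is stable.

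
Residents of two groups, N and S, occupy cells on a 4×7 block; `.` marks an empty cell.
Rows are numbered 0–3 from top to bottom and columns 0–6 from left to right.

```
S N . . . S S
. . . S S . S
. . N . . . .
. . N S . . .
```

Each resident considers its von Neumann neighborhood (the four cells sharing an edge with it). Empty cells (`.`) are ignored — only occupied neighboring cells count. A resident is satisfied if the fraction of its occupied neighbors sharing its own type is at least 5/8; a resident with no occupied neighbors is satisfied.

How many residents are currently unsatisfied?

Row 0: (0,0)S 0/1 unhappy · (0,1)N 0/1 unhappy · (0,5)S 1/1 ok · (0,6)S 2/2 ok
Row 1: (1,3)S 1/1 ok · (1,4)S 1/1 ok · (1,6)S 1/1 ok
Row 2: (2,2)N 1/1 ok
Row 3: (3,2)N 1/2 unhappy · (3,3)S 0/1 unhappy
Unsatisfied: (0,0), (0,1), (3,2), (3,3) — 4 in total.

4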